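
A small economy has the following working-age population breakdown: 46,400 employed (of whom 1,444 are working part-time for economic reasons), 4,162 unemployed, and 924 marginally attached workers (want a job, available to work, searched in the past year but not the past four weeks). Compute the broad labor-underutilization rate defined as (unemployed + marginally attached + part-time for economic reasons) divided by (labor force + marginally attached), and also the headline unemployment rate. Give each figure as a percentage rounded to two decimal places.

Broad underutilization rate ≈ 12.68%; headline unemployment rate ≈ 8.23%.

Labor force = 46,400 + 4,162 = 50,562.
Numerator = 4,162 + 924 + 1,444 = 6,530.
Denominator = 50,562 + 924 = 51,486.
Broad rate = 6,530 / 51,486 = 12.68%.
Headline unemployment rate = 4,162 / 50,562 = 8.23%.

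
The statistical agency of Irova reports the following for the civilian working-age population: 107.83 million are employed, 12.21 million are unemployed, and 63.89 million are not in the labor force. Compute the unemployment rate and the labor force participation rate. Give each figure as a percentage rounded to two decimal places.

Labor force = employed + unemployed = 107.83 + 12.21 = 120.04 million.
Working-age population = 120.04 + 63.89 = 183.93 million.
Unemployment rate = 12.21 / 120.04 = 10.17%.
Labor force participation rate = 120.04 / 183.93 = 65.26%.

Unemployment rate ≈ 10.17%; labor force participation rate ≈ 65.26%.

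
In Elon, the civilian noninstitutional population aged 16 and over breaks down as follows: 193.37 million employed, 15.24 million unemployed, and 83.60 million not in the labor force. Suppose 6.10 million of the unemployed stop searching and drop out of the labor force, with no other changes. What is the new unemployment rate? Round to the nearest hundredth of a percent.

Initially, labor force = 193.37 + 15.24 = 208.61 million, so u = 15.24/208.61 = 7.31%.
After the change, unemployed and labor force both fall by 6.10 → E = 193.37, U = 9.14, labor force = 202.51 million.
New unemployment rate = 9.14 / 202.51 = 4.51%.

New unemployment rate ≈ 4.51%.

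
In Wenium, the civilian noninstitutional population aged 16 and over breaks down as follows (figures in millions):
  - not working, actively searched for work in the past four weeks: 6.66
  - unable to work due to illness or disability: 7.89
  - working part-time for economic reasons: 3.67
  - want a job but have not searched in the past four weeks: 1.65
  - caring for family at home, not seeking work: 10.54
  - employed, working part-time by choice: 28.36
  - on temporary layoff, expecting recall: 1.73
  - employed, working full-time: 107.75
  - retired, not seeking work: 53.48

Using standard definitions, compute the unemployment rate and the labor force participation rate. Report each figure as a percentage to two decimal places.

Employed = 3.67 + 28.36 + 107.75 = 139.78 million (anyone who worked, including part-time for economic reasons, counts as employed).
Unemployed = 6.66 + 1.73 = 8.39 million (jobless and actively searching, or on temporary layoff).
Labor force = 139.78 + 8.39 = 148.17 million.
Not in labor force = 7.89 + 1.65 + 10.54 + 53.48 = 73.56 million (those not working and not actively searching are outside the labor force — including those who want a job but have given up searching).
Civilian working-age population = 148.17 + 73.56 = 221.73 million.
Unemployment rate = 8.39 / 148.17 = 5.66%.
Labor force participation rate = 148.17 / 221.73 = 66.82%.

Unemployment rate ≈ 5.66%; labor force participation rate ≈ 66.82%.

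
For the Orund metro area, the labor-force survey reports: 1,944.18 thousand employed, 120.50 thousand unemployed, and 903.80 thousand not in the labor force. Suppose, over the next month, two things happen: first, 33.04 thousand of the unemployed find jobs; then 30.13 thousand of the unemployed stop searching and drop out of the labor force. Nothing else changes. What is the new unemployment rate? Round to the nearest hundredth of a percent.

New unemployment rate ≈ 2.82%.

Initially, labor force = 1,944.18 + 120.50 = 2,064.68 thousand, so u = 120.50/2,064.68 = 5.84%.
After the first change, unemployed falls and employed rises by 33.04; labor force unchanged → E = 1,977.22, U = 87.46, labor force = 2,064.68 thousand.
After the second change, unemployed and labor force both fall by 30.13 → E = 1,977.22, U = 57.33, labor force = 2,034.55 thousand.
New unemployment rate = 57.33 / 2,034.55 = 2.82%.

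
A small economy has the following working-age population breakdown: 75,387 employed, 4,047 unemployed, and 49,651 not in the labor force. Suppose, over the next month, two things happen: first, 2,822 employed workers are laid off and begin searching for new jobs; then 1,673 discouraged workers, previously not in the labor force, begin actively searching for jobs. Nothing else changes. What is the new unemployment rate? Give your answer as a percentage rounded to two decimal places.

New unemployment rate ≈ 10.53%.

Initially, labor force = 75,387 + 4,047 = 79,434, so u = 4,047/79,434 = 5.09%.
After the first change, employed falls and unemployed rises by 2,822; labor force unchanged → E = 72,565, U = 6,869, labor force = 79,434.
After the second change, unemployed and labor force both rise by 1,673 → E = 72,565, U = 8,542, labor force = 81,107.
New unemployment rate = 8,542 / 81,107 = 10.53%.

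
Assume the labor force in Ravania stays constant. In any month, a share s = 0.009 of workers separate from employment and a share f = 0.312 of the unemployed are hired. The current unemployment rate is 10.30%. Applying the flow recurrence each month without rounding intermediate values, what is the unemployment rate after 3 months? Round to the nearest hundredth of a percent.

With a fixed labor force, u_{t+1} = u_t + s·(1−u_t) − f·u_t = u_t·(1−s−f) + s.
Here 1−s−f = 0.679 and s = 0.009.
u_1 = 0.103000 × 0.679 + 0.009 = 0.078937.
u_2 = 0.078937 × 0.679 + 0.009 = 0.062598.
u_3 = 0.062598 × 0.679 + 0.009 = 0.051504.

Unemployment rate after three months ≈ 5.15%.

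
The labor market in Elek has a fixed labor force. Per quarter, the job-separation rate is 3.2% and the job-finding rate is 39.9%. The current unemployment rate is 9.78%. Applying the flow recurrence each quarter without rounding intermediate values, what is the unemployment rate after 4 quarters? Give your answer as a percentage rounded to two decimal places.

With a fixed labor force, u_{t+1} = u_t + s·(1−u_t) − f·u_t = u_t·(1−s−f) + s.
Here 1−s−f = 0.569 and s = 0.032.
u_1 = 0.097800 × 0.569 + 0.032 = 0.087648.
u_2 = 0.087648 × 0.569 + 0.032 = 0.081872.
u_3 = 0.081872 × 0.569 + 0.032 = 0.078585.
u_4 = 0.078585 × 0.569 + 0.032 = 0.076715.

Unemployment rate after four quarters ≈ 7.67%.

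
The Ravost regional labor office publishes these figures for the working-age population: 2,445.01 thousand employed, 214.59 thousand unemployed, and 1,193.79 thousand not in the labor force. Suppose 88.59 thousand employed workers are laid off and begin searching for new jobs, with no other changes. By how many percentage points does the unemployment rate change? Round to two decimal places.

Initially, labor force = 2,445.01 + 214.59 = 2,659.60 thousand, so u = 214.59/2,659.60 = 8.07%.
After the change, employed falls and unemployed rises by 88.59; labor force unchanged → E = 2,356.42, U = 303.18, labor force = 2,659.60 thousand.
New unemployment rate = 303.18 / 2,659.60 = 11.40%.
Change = 11.40% − 8.07% = +3.33 percentage points.

The unemployment rate changes by +3.33 percentage points.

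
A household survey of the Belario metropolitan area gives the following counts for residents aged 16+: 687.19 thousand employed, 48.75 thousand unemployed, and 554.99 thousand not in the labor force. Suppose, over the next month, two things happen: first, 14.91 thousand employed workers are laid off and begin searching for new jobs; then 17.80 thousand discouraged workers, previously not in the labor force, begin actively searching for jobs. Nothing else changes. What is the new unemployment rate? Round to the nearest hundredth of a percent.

Initially, labor force = 687.19 + 48.75 = 735.94 thousand, so u = 48.75/735.94 = 6.62%.
After the first change, employed falls and unemployed rises by 14.91; labor force unchanged → E = 672.28, U = 63.66, labor force = 735.94 thousand.
After the second change, unemployed and labor force both rise by 17.80 → E = 672.28, U = 81.46, labor force = 753.74 thousand.
New unemployment rate = 81.46 / 753.74 = 10.81%.

New unemployment rate ≈ 10.81%.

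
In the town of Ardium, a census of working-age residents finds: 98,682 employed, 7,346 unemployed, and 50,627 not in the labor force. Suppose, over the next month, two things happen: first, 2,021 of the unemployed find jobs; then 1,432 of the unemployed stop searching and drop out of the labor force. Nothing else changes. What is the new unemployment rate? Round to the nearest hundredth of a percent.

New unemployment rate ≈ 3.72%.

Initially, labor force = 98,682 + 7,346 = 106,028, so u = 7,346/106,028 = 6.93%.
After the first change, unemployed falls and employed rises by 2,021; labor force unchanged → E = 100,703, U = 5,325, labor force = 106,028.
After the second change, unemployed and labor force both fall by 1,432 → E = 100,703, U = 3,893, labor force = 104,596.
New unemployment rate = 3,893 / 104,596 = 3.72%.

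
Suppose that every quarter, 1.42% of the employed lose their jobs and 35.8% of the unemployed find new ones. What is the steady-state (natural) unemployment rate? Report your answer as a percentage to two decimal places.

Steady-state unemployment rate ≈ 3.82%.

At steady state the flows balance: s·E = f·U, so U/(E+U) = s/(s+f).
u* = 1.42 / (1.42 + 35.8) = 1.42 / 37.22 = 3.82%.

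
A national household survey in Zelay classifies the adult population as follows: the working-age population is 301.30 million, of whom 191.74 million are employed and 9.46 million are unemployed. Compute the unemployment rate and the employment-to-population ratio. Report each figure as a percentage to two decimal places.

Labor force = employed + unemployed = 191.74 + 9.46 = 201.20 million.
Unemployment rate = 9.46 / 201.20 = 4.70%.
Employment-population ratio = 191.74 / 301.30 = 63.64%.

Unemployment rate ≈ 4.70%; employment-population ratio ≈ 63.64%.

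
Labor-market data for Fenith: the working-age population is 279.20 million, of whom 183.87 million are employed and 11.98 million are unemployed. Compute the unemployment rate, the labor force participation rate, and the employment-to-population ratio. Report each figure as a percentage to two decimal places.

Unemployment rate ≈ 6.12%; labor force participation rate ≈ 70.15%; employment-population ratio ≈ 65.86%.

Labor force = employed + unemployed = 183.87 + 11.98 = 195.85 million.
Unemployment rate = 11.98 / 195.85 = 6.12%.
Labor force participation rate = 195.85 / 279.20 = 70.15%.
Employment-population ratio = 183.87 / 279.20 = 65.86%.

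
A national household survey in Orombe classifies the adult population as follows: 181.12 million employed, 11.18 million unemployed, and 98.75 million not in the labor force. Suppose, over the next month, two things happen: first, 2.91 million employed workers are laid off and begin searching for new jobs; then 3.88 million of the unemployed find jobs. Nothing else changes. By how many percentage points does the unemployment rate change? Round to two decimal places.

Initially, labor force = 181.12 + 11.18 = 192.30 million, so u = 11.18/192.30 = 5.81%.
After the first change, employed falls and unemployed rises by 2.91; labor force unchanged → E = 178.21, U = 14.09, labor force = 192.30 million.
After the second change, unemployed falls and employed rises by 3.88; labor force unchanged → E = 182.09, U = 10.21, labor force = 192.30 million.
New unemployment rate = 10.21 / 192.30 = 5.31%.
Change = 5.31% − 5.81% = −0.50 percentage points.

The unemployment rate changes by −0.50 percentage points.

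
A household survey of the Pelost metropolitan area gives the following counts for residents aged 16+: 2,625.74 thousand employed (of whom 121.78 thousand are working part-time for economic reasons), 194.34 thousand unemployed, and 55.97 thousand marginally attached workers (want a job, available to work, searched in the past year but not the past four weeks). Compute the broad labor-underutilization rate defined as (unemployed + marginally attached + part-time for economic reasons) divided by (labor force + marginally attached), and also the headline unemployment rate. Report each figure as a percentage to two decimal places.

Labor force = 2,625.74 + 194.34 = 2,820.08 thousand.
Numerator = 194.34 + 55.97 + 121.78 = 372.09 thousand.
Denominator = 2,820.08 + 55.97 = 2,876.05 thousand.
Broad rate = 372.09 / 2,876.05 = 12.94%.
Headline unemployment rate = 194.34 / 2,820.08 = 6.89%.

Broad underutilization rate ≈ 12.94%; headline unemployment rate ≈ 6.89%.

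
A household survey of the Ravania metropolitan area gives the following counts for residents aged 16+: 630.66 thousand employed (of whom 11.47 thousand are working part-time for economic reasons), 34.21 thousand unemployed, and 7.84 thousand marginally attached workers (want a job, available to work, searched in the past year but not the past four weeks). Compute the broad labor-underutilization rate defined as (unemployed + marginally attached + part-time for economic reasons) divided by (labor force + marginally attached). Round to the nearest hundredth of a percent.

Labor force = 630.66 + 34.21 = 664.87 thousand.
Numerator = 34.21 + 7.84 + 11.47 = 53.52 thousand.
Denominator = 664.87 + 7.84 = 672.71 thousand.
Broad rate = 53.52 / 672.71 = 7.96%.

Broad underutilization rate ≈ 7.96%.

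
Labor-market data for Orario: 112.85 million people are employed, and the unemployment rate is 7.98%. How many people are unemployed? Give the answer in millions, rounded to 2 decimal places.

About 9.79 million are unemployed.

Let U be the number unemployed. The labor force is E + U, and U/(E+U) = 0.0798.
So U = 0.0798 × 112.85 / (1 − 0.0798) = 9.0054 / 0.9202 ≈ 9.79 million.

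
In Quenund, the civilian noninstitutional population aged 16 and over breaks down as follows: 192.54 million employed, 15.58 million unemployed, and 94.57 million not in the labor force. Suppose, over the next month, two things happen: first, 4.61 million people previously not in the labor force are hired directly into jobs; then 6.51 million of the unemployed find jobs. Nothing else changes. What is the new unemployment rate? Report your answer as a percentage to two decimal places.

Initially, labor force = 192.54 + 15.58 = 208.12 million, so u = 15.58/208.12 = 7.49%.
After the first change, employed and labor force both rise by 4.61; unemployed unchanged → E = 197.15, U = 15.58, labor force = 212.73 million.
After the second change, unemployed falls and employed rises by 6.51; labor force unchanged → E = 203.66, U = 9.07, labor force = 212.73 million.
New unemployment rate = 9.07 / 212.73 = 4.26%.

New unemployment rate ≈ 4.26%.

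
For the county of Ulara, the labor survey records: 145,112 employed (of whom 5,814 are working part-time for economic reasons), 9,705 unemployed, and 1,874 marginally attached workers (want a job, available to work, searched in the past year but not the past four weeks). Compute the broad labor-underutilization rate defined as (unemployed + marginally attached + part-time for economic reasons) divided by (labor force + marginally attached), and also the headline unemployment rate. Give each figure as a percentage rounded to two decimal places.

Labor force = 145,112 + 9,705 = 154,817.
Numerator = 9,705 + 1,874 + 5,814 = 17,393.
Denominator = 154,817 + 1,874 = 156,691.
Broad rate = 17,393 / 156,691 = 11.10%.
Headline unemployment rate = 9,705 / 154,817 = 6.27%.

Broad underutilization rate ≈ 11.10%; headline unemployment rate ≈ 6.27%.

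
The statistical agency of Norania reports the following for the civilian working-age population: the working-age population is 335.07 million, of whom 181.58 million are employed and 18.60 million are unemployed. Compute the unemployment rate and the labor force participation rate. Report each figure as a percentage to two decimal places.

Labor force = employed + unemployed = 181.58 + 18.60 = 200.18 million.
Unemployment rate = 18.60 / 200.18 = 9.29%.
Labor force participation rate = 200.18 / 335.07 = 59.74%.

Unemployment rate ≈ 9.29%; labor force participation rate ≈ 59.74%.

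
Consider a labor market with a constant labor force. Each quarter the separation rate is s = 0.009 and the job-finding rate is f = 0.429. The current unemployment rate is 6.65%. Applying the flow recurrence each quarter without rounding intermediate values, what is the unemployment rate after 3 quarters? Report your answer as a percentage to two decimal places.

With a fixed labor force, u_{t+1} = u_t + s·(1−u_t) − f·u_t = u_t·(1−s−f) + s.
Here 1−s−f = 0.562 and s = 0.009.
u_1 = 0.066500 × 0.562 + 0.009 = 0.046373.
u_2 = 0.046373 × 0.562 + 0.009 = 0.035062.
u_3 = 0.035062 × 0.562 + 0.009 = 0.028705.

Unemployment rate after three quarters ≈ 2.87%.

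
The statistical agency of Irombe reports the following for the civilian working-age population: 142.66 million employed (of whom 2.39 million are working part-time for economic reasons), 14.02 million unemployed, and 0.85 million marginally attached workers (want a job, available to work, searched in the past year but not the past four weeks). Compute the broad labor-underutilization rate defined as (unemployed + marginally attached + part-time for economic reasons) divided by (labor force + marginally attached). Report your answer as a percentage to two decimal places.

Labor force = 142.66 + 14.02 = 156.68 million.
Numerator = 14.02 + 0.85 + 2.39 = 17.26 million.
Denominator = 156.68 + 0.85 = 157.53 million.
Broad rate = 17.26 / 157.53 = 10.96%.

Broad underutilization rate ≈ 10.96%.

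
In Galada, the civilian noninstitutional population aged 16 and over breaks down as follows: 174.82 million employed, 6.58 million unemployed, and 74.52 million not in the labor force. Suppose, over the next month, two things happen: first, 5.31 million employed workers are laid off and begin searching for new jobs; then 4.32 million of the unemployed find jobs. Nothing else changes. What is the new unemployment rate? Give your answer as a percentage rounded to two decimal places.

New unemployment rate ≈ 4.17%.

Initially, labor force = 174.82 + 6.58 = 181.40 million, so u = 6.58/181.40 = 3.63%.
After the first change, employed falls and unemployed rises by 5.31; labor force unchanged → E = 169.51, U = 11.89, labor force = 181.40 million.
After the second change, unemployed falls and employed rises by 4.32; labor force unchanged → E = 173.83, U = 7.57, labor force = 181.40 million.
New unemployment rate = 7.57 / 181.40 = 4.17%.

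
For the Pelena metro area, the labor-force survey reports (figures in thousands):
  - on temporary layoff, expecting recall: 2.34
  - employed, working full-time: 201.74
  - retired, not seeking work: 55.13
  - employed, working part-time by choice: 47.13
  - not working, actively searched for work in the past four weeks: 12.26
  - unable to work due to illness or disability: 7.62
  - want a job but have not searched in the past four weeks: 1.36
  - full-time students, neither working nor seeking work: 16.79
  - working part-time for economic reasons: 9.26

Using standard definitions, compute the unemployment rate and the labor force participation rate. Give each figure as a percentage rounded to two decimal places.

Unemployment rate ≈ 5.35%; labor force participation rate ≈ 77.12%.

Employed = 201.74 + 47.13 + 9.26 = 258.13 thousand (anyone who worked, including part-time for economic reasons, counts as employed).
Unemployed = 2.34 + 12.26 = 14.60 thousand (jobless and actively searching, or on temporary layoff).
Labor force = 258.13 + 14.60 = 272.73 thousand.
Not in labor force = 55.13 + 7.62 + 1.36 + 16.79 = 80.90 thousand (those not working and not actively searching are outside the labor force — including those who want a job but have given up searching).
Civilian working-age population = 272.73 + 80.90 = 353.63 thousand.
Unemployment rate = 14.60 / 272.73 = 5.35%.
Labor force participation rate = 272.73 / 353.63 = 77.12%.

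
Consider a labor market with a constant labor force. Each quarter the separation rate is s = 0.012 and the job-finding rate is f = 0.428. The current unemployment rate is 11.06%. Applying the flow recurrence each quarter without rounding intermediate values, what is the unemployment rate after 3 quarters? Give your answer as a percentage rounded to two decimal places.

With a fixed labor force, u_{t+1} = u_t + s·(1−u_t) − f·u_t = u_t·(1−s−f) + s.
Here 1−s−f = 0.560 and s = 0.012.
u_1 = 0.110600 × 0.560 + 0.012 = 0.073936.
u_2 = 0.073936 × 0.560 + 0.012 = 0.053404.
u_3 = 0.053404 × 0.560 + 0.012 = 0.041906.

Unemployment rate after three quarters ≈ 4.19%.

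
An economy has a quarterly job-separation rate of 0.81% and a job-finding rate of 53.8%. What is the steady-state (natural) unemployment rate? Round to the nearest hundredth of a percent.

Steady-state unemployment rate ≈ 1.48%.

At steady state the flows balance: s·E = f·U, so U/(E+U) = s/(s+f).
u* = 0.81 / (0.81 + 53.8) = 0.81 / 54.61 = 1.48%.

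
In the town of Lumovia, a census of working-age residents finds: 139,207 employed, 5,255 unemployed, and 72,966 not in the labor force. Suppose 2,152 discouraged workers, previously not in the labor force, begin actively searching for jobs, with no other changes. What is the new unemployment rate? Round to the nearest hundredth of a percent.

Initially, labor force = 139,207 + 5,255 = 144,462, so u = 5,255/144,462 = 3.64%.
After the change, unemployed and labor force both rise by 2,152 → E = 139,207, U = 7,407, labor force = 146,614.
New unemployment rate = 7,407 / 146,614 = 5.05%.

New unemployment rate ≈ 5.05%.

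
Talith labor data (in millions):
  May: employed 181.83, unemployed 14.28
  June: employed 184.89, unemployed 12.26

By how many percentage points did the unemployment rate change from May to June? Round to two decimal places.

The unemployment rate changed by −1.06 percentage points.

May: labor force = 181.83 + 14.28 = 196.11; u = 14.28/196.11 = 7.28%.
June: labor force = 184.89 + 12.26 = 197.15; u = 12.26/197.15 = 6.22%.
Change = 6.22% − 7.28% = −1.06 pp.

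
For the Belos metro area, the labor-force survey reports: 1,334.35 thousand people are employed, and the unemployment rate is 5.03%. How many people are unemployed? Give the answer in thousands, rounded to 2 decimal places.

Let U be the number unemployed. The labor force is E + U, and U/(E+U) = 0.0503.
So U = 0.0503 × 1,334.35 / (1 − 0.0503) = 67.1178 / 0.9497 ≈ 70.67 thousand.

About 70.67 thousand are unemployed.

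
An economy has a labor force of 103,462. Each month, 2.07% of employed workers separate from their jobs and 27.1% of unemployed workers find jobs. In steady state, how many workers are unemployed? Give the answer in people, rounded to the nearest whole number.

Steady-state unemployment rate u* = s/(s+f) = 2.07/(2.07+27.1) = 0.070963.
Unemployed = u* × labor force = 0.070963 × 103,462 ≈ 7,342.

About 7,342 are unemployed in steady state.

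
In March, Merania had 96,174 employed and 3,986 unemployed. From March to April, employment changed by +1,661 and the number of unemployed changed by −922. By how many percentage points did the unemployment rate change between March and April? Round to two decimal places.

March: labor force = 96,174 + 3,986 = 100,160; u = 3,986/100,160 = 3.98%.
April: labor force = 97,835 + 3,064 = 100,899; u = 3,064/100,899 = 3.04%.
Change = 3.04% − 3.98% = −0.94 pp.

The unemployment rate changed by −0.94 percentage points.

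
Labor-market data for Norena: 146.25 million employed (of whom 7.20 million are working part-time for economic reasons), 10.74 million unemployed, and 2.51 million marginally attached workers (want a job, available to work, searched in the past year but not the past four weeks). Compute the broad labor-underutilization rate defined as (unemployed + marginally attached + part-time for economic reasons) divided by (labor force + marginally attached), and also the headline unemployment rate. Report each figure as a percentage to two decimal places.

Labor force = 146.25 + 10.74 = 156.99 million.
Numerator = 10.74 + 2.51 + 7.20 = 20.45 million.
Denominator = 156.99 + 2.51 = 159.50 million.
Broad rate = 20.45 / 159.50 = 12.82%.
Headline unemployment rate = 10.74 / 156.99 = 6.84%.

Broad underutilization rate ≈ 12.82%; headline unemployment rate ≈ 6.84%.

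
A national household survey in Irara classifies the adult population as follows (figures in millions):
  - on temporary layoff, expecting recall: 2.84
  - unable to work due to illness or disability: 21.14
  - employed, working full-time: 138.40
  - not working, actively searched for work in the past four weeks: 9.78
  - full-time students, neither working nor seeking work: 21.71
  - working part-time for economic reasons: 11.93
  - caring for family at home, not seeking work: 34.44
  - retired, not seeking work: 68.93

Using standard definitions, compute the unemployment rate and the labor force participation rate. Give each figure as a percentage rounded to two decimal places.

Employed = 138.40 + 11.93 = 150.33 million (anyone who worked, including part-time for economic reasons, counts as employed).
Unemployed = 2.84 + 9.78 = 12.62 million (jobless and actively searching, or on temporary layoff).
Labor force = 150.33 + 12.62 = 162.95 million.
Not in labor force = 21.14 + 21.71 + 34.44 + 68.93 = 146.22 million (those not working and not actively searching are outside the labor force).
Civilian working-age population = 162.95 + 146.22 = 309.17 million.
Unemployment rate = 12.62 / 162.95 = 7.74%.
Labor force participation rate = 162.95 / 309.17 = 52.71%.

Unemployment rate ≈ 7.74%; labor force participation rate ≈ 52.71%.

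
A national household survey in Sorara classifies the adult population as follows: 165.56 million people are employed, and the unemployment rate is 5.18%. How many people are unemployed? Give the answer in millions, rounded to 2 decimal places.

About 9.04 million are unemployed.

Let U be the number unemployed. The labor force is E + U, and U/(E+U) = 0.0518.
So U = 0.0518 × 165.56 / (1 − 0.0518) = 8.5760 / 0.9482 ≈ 9.04 million.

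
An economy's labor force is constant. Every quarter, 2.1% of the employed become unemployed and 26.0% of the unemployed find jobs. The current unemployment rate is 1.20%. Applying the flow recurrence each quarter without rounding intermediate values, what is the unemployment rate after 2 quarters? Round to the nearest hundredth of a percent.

With a fixed labor force, u_{t+1} = u_t + s·(1−u_t) − f·u_t = u_t·(1−s−f) + s.
Here 1−s−f = 0.719 and s = 0.021.
u_1 = 0.012000 × 0.719 + 0.021 = 0.029628.
u_2 = 0.029628 × 0.719 + 0.021 = 0.042303.

Unemployment rate after two quarters ≈ 4.23%.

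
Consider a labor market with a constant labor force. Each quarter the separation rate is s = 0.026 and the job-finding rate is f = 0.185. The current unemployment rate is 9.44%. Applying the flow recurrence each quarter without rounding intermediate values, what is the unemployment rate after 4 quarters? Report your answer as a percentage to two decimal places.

With a fixed labor force, u_{t+1} = u_t + s·(1−u_t) − f·u_t = u_t·(1−s−f) + s.
Here 1−s−f = 0.789 and s = 0.026.
u_1 = 0.094400 × 0.789 + 0.026 = 0.100482.
u_2 = 0.100482 × 0.789 + 0.026 = 0.105280.
u_3 = 0.105280 × 0.789 + 0.026 = 0.109066.
u_4 = 0.109066 × 0.789 + 0.026 = 0.112053.

Unemployment rate after four quarters ≈ 11.21%.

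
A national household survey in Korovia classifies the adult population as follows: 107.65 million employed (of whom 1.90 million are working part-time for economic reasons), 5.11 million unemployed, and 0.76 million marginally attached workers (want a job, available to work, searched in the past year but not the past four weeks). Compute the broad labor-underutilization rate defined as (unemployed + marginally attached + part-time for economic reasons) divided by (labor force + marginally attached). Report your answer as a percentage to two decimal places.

Broad underutilization rate ≈ 6.84%.

Labor force = 107.65 + 5.11 = 112.76 million.
Numerator = 5.11 + 0.76 + 1.90 = 7.77 million.
Denominator = 112.76 + 0.76 = 113.52 million.
Broad rate = 7.77 / 113.52 = 6.84%.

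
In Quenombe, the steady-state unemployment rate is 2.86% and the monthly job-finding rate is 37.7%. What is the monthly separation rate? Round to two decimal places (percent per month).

From u* = s/(s+f): s = u·f/(1−u).
s = 0.0286 × 37.7 / (1 − 0.0286) = 1.0782 / 0.9714 ≈ 1.11% per month.

Separation rate ≈ 1.11% per month.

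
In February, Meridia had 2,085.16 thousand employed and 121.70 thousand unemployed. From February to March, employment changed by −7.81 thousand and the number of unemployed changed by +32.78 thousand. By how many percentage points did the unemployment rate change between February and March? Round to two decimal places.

February: labor force = 2,085.16 + 121.70 = 2,206.86; u = 121.70/2,206.86 = 5.51%.
March: labor force = 2,077.35 + 154.48 = 2,231.83; u = 154.48/2,231.83 = 6.92%.
Change = 6.92% − 5.51% = +1.41 pp.

The unemployment rate changed by +1.41 percentage points.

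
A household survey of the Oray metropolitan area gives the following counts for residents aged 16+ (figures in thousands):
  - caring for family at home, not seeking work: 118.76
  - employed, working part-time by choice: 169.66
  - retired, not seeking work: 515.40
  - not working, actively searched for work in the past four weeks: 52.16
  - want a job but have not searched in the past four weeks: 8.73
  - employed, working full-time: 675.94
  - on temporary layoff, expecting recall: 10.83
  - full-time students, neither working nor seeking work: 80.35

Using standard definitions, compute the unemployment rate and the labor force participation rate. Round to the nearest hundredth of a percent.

Employed = 169.66 + 675.94 = 845.60 thousand.
Unemployed = 52.16 + 10.83 = 62.99 thousand (jobless and actively searching, or on temporary layoff).
Labor force = 845.60 + 62.99 = 908.59 thousand.
Not in labor force = 118.76 + 515.40 + 8.73 + 80.35 = 723.24 thousand (those not working and not actively searching are outside the labor force — including those who want a job but have given up searching).
Civilian working-age population = 908.59 + 723.24 = 1,631.83 thousand.
Unemployment rate = 62.99 / 908.59 = 6.93%.
Labor force participation rate = 908.59 / 1,631.83 = 55.68%.

Unemployment rate ≈ 6.93%; labor force participation rate ≈ 55.68%.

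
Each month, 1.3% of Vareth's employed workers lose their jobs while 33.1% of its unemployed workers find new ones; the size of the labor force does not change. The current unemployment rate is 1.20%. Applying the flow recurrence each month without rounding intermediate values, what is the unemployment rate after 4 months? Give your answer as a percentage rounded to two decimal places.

With a fixed labor force, u_{t+1} = u_t + s·(1−u_t) − f·u_t = u_t·(1−s−f) + s.
Here 1−s−f = 0.656 and s = 0.013.
u_1 = 0.012000 × 0.656 + 0.013 = 0.020872.
u_2 = 0.020872 × 0.656 + 0.013 = 0.026692.
u_3 = 0.026692 × 0.656 + 0.013 = 0.030510.
u_4 = 0.030510 × 0.656 + 0.013 = 0.033015.

Unemployment rate after four months ≈ 3.30%.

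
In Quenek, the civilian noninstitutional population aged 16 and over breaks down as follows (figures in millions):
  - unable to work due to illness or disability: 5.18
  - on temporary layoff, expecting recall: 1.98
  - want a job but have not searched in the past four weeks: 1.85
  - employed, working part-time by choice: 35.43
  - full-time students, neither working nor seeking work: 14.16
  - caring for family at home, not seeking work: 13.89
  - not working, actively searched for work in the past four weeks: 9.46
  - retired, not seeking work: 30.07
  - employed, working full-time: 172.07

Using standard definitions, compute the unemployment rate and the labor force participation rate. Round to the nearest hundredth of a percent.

Employed = 35.43 + 172.07 = 207.50 million.
Unemployed = 1.98 + 9.46 = 11.44 million (jobless and actively searching, or on temporary layoff).
Labor force = 207.50 + 11.44 = 218.94 million.
Not in labor force = 5.18 + 1.85 + 14.16 + 13.89 + 30.07 = 65.15 million (those not working and not actively searching are outside the labor force — including those who want a job but have given up searching).
Civilian working-age population = 218.94 + 65.15 = 284.09 million.
Unemployment rate = 11.44 / 218.94 = 5.23%.
Labor force participation rate = 218.94 / 284.09 = 77.07%.

Unemployment rate ≈ 5.23%; labor force participation rate ≈ 77.07%.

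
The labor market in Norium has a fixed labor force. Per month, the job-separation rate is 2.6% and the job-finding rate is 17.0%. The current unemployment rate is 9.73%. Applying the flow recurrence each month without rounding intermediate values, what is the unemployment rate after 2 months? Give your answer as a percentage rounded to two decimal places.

Unemployment rate after two months ≈ 10.98%.

With a fixed labor force, u_{t+1} = u_t + s·(1−u_t) − f·u_t = u_t·(1−s−f) + s.
Here 1−s−f = 0.804 and s = 0.026.
u_1 = 0.097300 × 0.804 + 0.026 = 0.104229.
u_2 = 0.104229 × 0.804 + 0.026 = 0.109800.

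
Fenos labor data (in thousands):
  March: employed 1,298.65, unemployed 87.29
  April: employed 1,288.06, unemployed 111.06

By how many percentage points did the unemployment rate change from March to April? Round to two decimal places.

March: labor force = 1,298.65 + 87.29 = 1,385.94; u = 87.29/1,385.94 = 6.30%.
April: labor force = 1,288.06 + 111.06 = 1,399.12; u = 111.06/1,399.12 = 7.94%.
Change = 7.94% − 6.30% = +1.64 pp.

The unemployment rate changed by +1.64 percentage points.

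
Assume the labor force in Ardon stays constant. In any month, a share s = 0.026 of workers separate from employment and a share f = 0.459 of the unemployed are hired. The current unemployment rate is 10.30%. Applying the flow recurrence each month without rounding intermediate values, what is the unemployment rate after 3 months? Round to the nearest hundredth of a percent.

With a fixed labor force, u_{t+1} = u_t + s·(1−u_t) − f·u_t = u_t·(1−s−f) + s.
Here 1−s−f = 0.515 and s = 0.026.
u_1 = 0.103000 × 0.515 + 0.026 = 0.079045.
u_2 = 0.079045 × 0.515 + 0.026 = 0.066708.
u_3 = 0.066708 × 0.515 + 0.026 = 0.060355.

Unemployment rate after three months ≈ 6.04%.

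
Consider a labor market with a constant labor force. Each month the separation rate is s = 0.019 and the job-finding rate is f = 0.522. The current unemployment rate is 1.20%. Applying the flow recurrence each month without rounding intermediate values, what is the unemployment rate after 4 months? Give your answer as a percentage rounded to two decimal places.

Unemployment rate after four months ≈ 3.41%.

With a fixed labor force, u_{t+1} = u_t + s·(1−u_t) − f·u_t = u_t·(1−s−f) + s.
Here 1−s−f = 0.459 and s = 0.019.
u_1 = 0.012000 × 0.459 + 0.019 = 0.024508.
u_2 = 0.024508 × 0.459 + 0.019 = 0.030249.
u_3 = 0.030249 × 0.459 + 0.019 = 0.032884.
u_4 = 0.032884 × 0.459 + 0.019 = 0.034094.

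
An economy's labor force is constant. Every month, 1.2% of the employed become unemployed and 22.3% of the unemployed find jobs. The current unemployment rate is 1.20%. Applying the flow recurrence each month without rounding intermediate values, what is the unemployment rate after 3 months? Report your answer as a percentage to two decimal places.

Unemployment rate after three months ≈ 3.36%.

With a fixed labor force, u_{t+1} = u_t + s·(1−u_t) − f·u_t = u_t·(1−s−f) + s.
Here 1−s−f = 0.765 and s = 0.012.
u_1 = 0.012000 × 0.765 + 0.012 = 0.021180.
u_2 = 0.021180 × 0.765 + 0.012 = 0.028203.
u_3 = 0.028203 × 0.765 + 0.012 = 0.033575.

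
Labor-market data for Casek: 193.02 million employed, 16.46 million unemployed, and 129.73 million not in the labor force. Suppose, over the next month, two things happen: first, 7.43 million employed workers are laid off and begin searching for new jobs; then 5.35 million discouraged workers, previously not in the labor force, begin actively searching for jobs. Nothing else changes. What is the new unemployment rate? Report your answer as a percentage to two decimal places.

Initially, labor force = 193.02 + 16.46 = 209.48 million, so u = 16.46/209.48 = 7.86%.
After the first change, employed falls and unemployed rises by 7.43; labor force unchanged → E = 185.59, U = 23.89, labor force = 209.48 million.
After the second change, unemployed and labor force both rise by 5.35 → E = 185.59, U = 29.24, labor force = 214.83 million.
New unemployment rate = 29.24 / 214.83 = 13.61%.

New unemployment rate ≈ 13.61%.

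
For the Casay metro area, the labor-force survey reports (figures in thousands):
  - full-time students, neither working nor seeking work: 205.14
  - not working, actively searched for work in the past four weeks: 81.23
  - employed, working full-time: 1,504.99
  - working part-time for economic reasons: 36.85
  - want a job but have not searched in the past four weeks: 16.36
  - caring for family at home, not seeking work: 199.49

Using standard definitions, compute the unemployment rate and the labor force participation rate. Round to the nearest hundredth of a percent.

Employed = 1,504.99 + 36.85 = 1,541.84 thousand (anyone who worked, including part-time for economic reasons, counts as employed).
Unemployed = 81.23 thousand.
Labor force = 1,541.84 + 81.23 = 1,623.07 thousand.
Not in labor force = 205.14 + 16.36 + 199.49 = 420.99 thousand (those not working and not actively searching are outside the labor force — including those who want a job but have given up searching).
Civilian working-age population = 1,623.07 + 420.99 = 2,044.06 thousand.
Unemployment rate = 81.23 / 1,623.07 = 5.00%.
Labor force participation rate = 1,623.07 / 2,044.06 = 79.40%.

Unemployment rate ≈ 5.00%; labor force participation rate ≈ 79.40%.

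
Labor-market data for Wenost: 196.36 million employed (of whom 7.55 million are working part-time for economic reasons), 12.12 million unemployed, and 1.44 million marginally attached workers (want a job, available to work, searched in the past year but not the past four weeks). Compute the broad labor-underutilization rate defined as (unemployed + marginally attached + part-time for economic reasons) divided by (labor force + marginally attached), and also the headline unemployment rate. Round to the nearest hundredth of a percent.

Labor force = 196.36 + 12.12 = 208.48 million.
Numerator = 12.12 + 1.44 + 7.55 = 21.11 million.
Denominator = 208.48 + 1.44 = 209.92 million.
Broad rate = 21.11 / 209.92 = 10.06%.
Headline unemployment rate = 12.12 / 208.48 = 5.81%.

Broad underutilization rate ≈ 10.06%; headline unemployment rate ≈ 5.81%.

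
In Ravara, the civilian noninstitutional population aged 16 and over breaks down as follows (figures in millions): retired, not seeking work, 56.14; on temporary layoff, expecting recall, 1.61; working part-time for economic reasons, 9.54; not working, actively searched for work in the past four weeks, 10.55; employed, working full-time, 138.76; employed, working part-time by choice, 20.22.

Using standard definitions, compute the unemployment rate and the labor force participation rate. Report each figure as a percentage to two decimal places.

Employed = 9.54 + 138.76 + 20.22 = 168.52 million (anyone who worked, including part-time for economic reasons, counts as employed).
Unemployed = 1.61 + 10.55 = 12.16 million (jobless and actively searching, or on temporary layoff).
Labor force = 168.52 + 12.16 = 180.68 million.
Not in labor force = 56.14 million (those not working and not actively searching are outside the labor force).
Civilian working-age population = 180.68 + 56.14 = 236.82 million.
Unemployment rate = 12.16 / 180.68 = 6.73%.
Labor force participation rate = 180.68 / 236.82 = 76.29%.

Unemployment rate ≈ 6.73%; labor force participation rate ≈ 76.29%.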